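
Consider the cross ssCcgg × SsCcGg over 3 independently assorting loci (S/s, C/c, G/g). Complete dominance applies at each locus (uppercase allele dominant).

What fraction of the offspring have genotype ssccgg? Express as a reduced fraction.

P(ssccgg) = 1/16

ssCcgg gametes: sCg×4, scg×4
SsCcGg gametes: SCG×1, SCg×1, ScG×1, Scg×1, sCG×1, sCg×1, scG×1, scg×1
ssCcgg×SsCcGg grid (8·8=64): SsCCGg=4 SsCCgg=4 SsCcGg=8 SsCcgg=8 SsccGg=4 Ssccgg=4 ssCCGg=4 ssCCgg=4 ssCcGg=8 ssCcgg=8 ssccGg=4 ssccgg=4
ssccgg hits 4/64; gcd=4; 4÷4/64÷4 = 1/16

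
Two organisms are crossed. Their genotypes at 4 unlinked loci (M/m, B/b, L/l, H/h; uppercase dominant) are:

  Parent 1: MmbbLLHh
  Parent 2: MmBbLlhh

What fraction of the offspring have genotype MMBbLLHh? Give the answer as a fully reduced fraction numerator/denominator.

P(MMBbLLHh) = 1/32

MmbbLLHh gametes: MbLH×4, MbLh×4, mbLH×4, mbLh×4
MmBbLlhh gametes: MBLh×2, MBlh×2, MbLh×2, Mblh×2, mBLh×2, mBlh×2, mbLh×2, mblh×2
MmbbLLHh×MmBbLlhh grid (16·16=256): MMBbLLHh=8 MMBbLLhh=8 MMBbLlHh=8 MMBbLlhh=8 MMbbLLHh=8 MMbbLLhh=8 MMbbLlHh=8 MMbbLlhh=8 MmBbLLHh=16 MmBbLLhh=16 MmBbLlHh=16 MmBbLlhh=16 MmbbLLHh=16 MmbbLLhh=16 MmbbLlHh=16 MmbbLlhh=16 mmBbLLHh=8 mmBbLLhh=8 mmBbLlHh=8 mmBbLlhh=8 mmbbLLHh=8 mmbbLLhh=8 mmbbLlHh=8 mmbbLlhh=8
MMBbLLHh hits 8/256; gcd=8; 8÷8/256÷8 = 1/32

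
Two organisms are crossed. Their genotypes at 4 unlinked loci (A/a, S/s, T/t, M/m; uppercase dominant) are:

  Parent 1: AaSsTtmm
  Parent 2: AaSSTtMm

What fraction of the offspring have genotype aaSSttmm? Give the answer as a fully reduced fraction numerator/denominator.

AaSsTtmm gametes: ASTm×2, AStm×2, AsTm×2, Astm×2, aSTm×2, aStm×2, asTm×2, astm×2
AaSSTtMm gametes: ASTM×2, ASTm×2, AStM×2, AStm×2, aSTM×2, aSTm×2, aStM×2, aStm×2
AaSsTtmm×AaSSTtMm grid (16·16=256): AASSTTMm=4 AASSTTmm=4 AASSTtMm=8 AASSTtmm=8 AASSttMm=4 AASSttmm=4 AASsTTMm=4 AASsTTmm=4 AASsTtMm=8 AASsTtmm=8 AASsttMm=4 AASsttmm=4 AaSSTTMm=8 AaSSTTmm=8 AaSSTtMm=16 AaSSTtmm=16 AaSSttMm=8 AaSSttmm=8 AaSsTTMm=8 AaSsTTmm=8 AaSsTtMm=16 AaSsTtmm=16 AaSsttMm=8 AaSsttmm=8 aaSSTTMm=4 aaSSTTmm=4 aaSSTtMm=8 aaSSTtmm=8 aaSSttMm=4 aaSSttmm=4 aaSsTTMm=4 aaSsTTmm=4 aaSsTtMm=8 aaSsTtmm=8 aaSsttMm=4 aaSsttmm=4
aaSSttmm hits 4/256; gcd=4; 4÷4/256÷4 = 1/64

P(aaSSttmm) = 1/64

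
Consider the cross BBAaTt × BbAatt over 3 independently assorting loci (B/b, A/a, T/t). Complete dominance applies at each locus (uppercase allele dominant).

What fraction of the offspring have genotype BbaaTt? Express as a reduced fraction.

BBAaTt gametes: BAT×2, BAt×2, BaT×2, Bat×2
BbAatt gametes: BAt×2, Bat×2, bAt×2, bat×2
BBAaTt×BbAatt grid (8·8=64): BBAATt=4 BBAAtt=4 BBAaTt=8 BBAatt=8 BBaaTt=4 BBaatt=4 BbAATt=4 BbAAtt=4 BbAaTt=8 BbAatt=8 BbaaTt=4 Bbaatt=4
BbaaTt hits 4/64; gcd=4; 4÷4/64÷4 = 1/16

P(BbaaTt) = 1/16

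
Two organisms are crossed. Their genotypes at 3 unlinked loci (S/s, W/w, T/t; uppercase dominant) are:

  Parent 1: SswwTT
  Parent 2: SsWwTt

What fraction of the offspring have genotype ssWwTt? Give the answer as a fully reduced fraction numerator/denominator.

SswwTT gametes: SwT×4, swT×4
SsWwTt gametes: SWT×1, SWt×1, SwT×1, Swt×1, sWT×1, sWt×1, swT×1, swt×1
SswwTT×SsWwTt grid (8·8=64): SSWwTT=4 SSWwTt=4 SSwwTT=4 SSwwTt=4 SsWwTT=8 SsWwTt=8 SswwTT=8 SswwTt=8 ssWwTT=4 ssWwTt=4 sswwTT=4 sswwTt=4
ssWwTt hits 4/64; gcd=4; 4÷4/64÷4 = 1/16

P(ssWwTt) = 1/16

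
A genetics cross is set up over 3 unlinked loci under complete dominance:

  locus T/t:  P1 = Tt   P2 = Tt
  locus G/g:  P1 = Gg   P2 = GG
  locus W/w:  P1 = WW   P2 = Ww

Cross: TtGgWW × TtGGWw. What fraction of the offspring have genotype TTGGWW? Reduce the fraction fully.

P(TTGGWW) = 1/16

TtGgWW gametes: TGW×2, TgW×2, tGW×2, tgW×2
TtGGWw gametes: TGW×2, TGw×2, tGW×2, tGw×2
TtGgWW×TtGGWw grid (8·8=64): TTGGWW=4 TTGGWw=4 TTGgWW=4 TTGgWw=4 TtGGWW=8 TtGGWw=8 TtGgWW=8 TtGgWw=8 ttGGWW=4 ttGGWw=4 ttGgWW=4 ttGgWw=4
TTGGWW hits 4/64; gcd=4; 4÷4/64÷4 = 1/16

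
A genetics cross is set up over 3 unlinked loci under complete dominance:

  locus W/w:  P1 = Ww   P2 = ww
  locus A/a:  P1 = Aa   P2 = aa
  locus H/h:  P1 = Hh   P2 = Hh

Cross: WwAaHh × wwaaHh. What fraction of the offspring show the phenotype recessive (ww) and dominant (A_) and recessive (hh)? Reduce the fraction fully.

P(ww A_ hh) = 1/16

WwAaHh gametes: WAH×1, WAh×1, WaH×1, Wah×1, wAH×1, wAh×1, waH×1, wah×1
wwaaHh gametes: waH×4, wah×4
WwAaHh×wwaaHh grid (8·8=64): WwAaHH=4 WwAaHh=8 WwAahh=4 WwaaHH=4 WwaaHh=8 Wwaahh=4 wwAaHH=4 wwAaHh=8 wwAahh=4 wwaaHH=4 wwaaHh=8 wwaahh=4
ww A_ hh hits 4/64; gcd=4; 4÷4/64÷4 = 1/16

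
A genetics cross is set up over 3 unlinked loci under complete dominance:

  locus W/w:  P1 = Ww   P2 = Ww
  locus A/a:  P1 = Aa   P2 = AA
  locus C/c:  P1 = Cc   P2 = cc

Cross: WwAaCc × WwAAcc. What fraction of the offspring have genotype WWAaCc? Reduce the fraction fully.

WwAaCc gametes: WAC×1, WAc×1, WaC×1, Wac×1, wAC×1, wAc×1, waC×1, wac×1
WwAAcc gametes: WAc×4, wAc×4
WwAaCc×WwAAcc grid (8·8=64): WWAACc=4 WWAAcc=4 WWAaCc=4 WWAacc=4 WwAACc=8 WwAAcc=8 WwAaCc=8 WwAacc=8 wwAACc=4 wwAAcc=4 wwAaCc=4 wwAacc=4
WWAaCc hits 4/64; gcd=4; 4÷4/64÷4 = 1/16

P(WWAaCc) = 1/16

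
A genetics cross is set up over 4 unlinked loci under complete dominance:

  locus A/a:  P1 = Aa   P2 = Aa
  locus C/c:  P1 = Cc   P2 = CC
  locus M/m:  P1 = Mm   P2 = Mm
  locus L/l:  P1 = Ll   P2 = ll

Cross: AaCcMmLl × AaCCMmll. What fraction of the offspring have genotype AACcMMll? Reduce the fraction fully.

P(AACcMMll) = 1/64

AaCcMmLl gametes: ACML×1, ACMl×1, ACmL×1, ACml×1, AcML×1, AcMl×1, AcmL×1, Acml×1, aCML×1, aCMl×1, aCmL×1, aCml×1, acML×1, acMl×1, acmL×1, acml×1
AaCCMmll gametes: ACMl×4, ACml×4, aCMl×4, aCml×4
AaCcMmLl×AaCCMmll grid (16·16=256): AACCMMLl=4 AACCMMll=4 AACCMmLl=8 AACCMmll=8 AACCmmLl=4 AACCmmll=4 AACcMMLl=4 AACcMMll=4 AACcMmLl=8 AACcMmll=8 AACcmmLl=4 AACcmmll=4 AaCCMMLl=8 AaCCMMll=8 AaCCMmLl=16 AaCCMmll=16 AaCCmmLl=8 AaCCmmll=8 AaCcMMLl=8 AaCcMMll=8 AaCcMmLl=16 AaCcMmll=16 AaCcmmLl=8 AaCcmmll=8 aaCCMMLl=4 aaCCMMll=4 aaCCMmLl=8 aaCCMmll=8 aaCCmmLl=4 aaCCmmll=4 aaCcMMLl=4 aaCcMMll=4 aaCcMmLl=8 aaCcMmll=8 aaCcmmLl=4 aaCcmmll=4
AACcMMll hits 4/256; gcd=4; 4÷4/256÷4 = 1/64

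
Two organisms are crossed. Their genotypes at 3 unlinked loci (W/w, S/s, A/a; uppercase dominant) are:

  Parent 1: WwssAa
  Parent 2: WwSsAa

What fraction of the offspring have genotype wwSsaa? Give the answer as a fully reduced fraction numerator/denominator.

WwssAa gametes: WsA×2, Wsa×2, wsA×2, wsa×2
WwSsAa gametes: WSA×1, WSa×1, WsA×1, Wsa×1, wSA×1, wSa×1, wsA×1, wsa×1
WwssAa×WwSsAa grid (8·8=64): WWSsAA=2 WWSsAa=4 WWSsaa=2 WWssAA=2 WWssAa=4 WWssaa=2 WwSsAA=4 WwSsAa=8 WwSsaa=4 WwssAA=4 WwssAa=8 Wwssaa=4 wwSsAA=2 wwSsAa=4 wwSsaa=2 wwssAA=2 wwssAa=4 wwssaa=2
wwSsaa hits 2/64; gcd=2; 2÷2/64÷2 = 1/32

P(wwSsaa) = 1/32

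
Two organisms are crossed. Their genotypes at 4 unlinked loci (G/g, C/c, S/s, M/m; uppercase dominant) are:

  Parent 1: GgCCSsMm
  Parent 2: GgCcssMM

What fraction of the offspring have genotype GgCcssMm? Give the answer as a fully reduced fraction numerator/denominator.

P(GgCcssMm) = 1/16

GgCCSsMm gametes: GCSM×2, GCSm×2, GCsM×2, GCsm×2, gCSM×2, gCSm×2, gCsM×2, gCsm×2
GgCcssMM gametes: GCsM×4, GcsM×4, gCsM×4, gcsM×4
GgCCSsMm×GgCcssMM grid (16·16=256): GGCCSsMM=8 GGCCSsMm=8 GGCCssMM=8 GGCCssMm=8 GGCcSsMM=8 GGCcSsMm=8 GGCcssMM=8 GGCcssMm=8 GgCCSsMM=16 GgCCSsMm=16 GgCCssMM=16 GgCCssMm=16 GgCcSsMM=16 GgCcSsMm=16 GgCcssMM=16 GgCcssMm=16 ggCCSsMM=8 ggCCSsMm=8 ggCCssMM=8 ggCCssMm=8 ggCcSsMM=8 ggCcSsMm=8 ggCcssMM=8 ggCcssMm=8
GgCcssMm hits 16/256; gcd=16; 16÷16/256÷16 = 1/16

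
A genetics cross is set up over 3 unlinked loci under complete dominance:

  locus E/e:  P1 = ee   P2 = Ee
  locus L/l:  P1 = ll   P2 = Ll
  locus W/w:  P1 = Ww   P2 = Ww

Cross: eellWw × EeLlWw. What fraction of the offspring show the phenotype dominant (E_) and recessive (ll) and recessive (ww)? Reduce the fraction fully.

P(E_ ll ww) = 1/16

eellWw gametes: elW×4, elw×4
EeLlWw gametes: ELW×1, ELw×1, ElW×1, Elw×1, eLW×1, eLw×1, elW×1, elw×1
eellWw×EeLlWw grid (8·8=64): EeLlWW=4 EeLlWw=8 EeLlww=4 EellWW=4 EellWw=8 Eellww=4 eeLlWW=4 eeLlWw=8 eeLlww=4 eellWW=4 eellWw=8 eellww=4
E_ ll ww hits 4/64; gcd=4; 4÷4/64÷4 = 1/16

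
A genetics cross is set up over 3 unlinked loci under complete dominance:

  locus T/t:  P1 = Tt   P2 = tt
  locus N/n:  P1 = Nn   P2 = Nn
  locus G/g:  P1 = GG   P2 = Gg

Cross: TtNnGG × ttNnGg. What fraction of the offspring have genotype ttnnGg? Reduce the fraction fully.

P(ttnnGg) = 1/16

TtNnGG gametes: TNG×2, TnG×2, tNG×2, tnG×2
ttNnGg gametes: tNG×2, tNg×2, tnG×2, tng×2
TtNnGG×ttNnGg grid (8·8=64): TtNNGG=4 TtNNGg=4 TtNnGG=8 TtNnGg=8 TtnnGG=4 TtnnGg=4 ttNNGG=4 ttNNGg=4 ttNnGG=8 ttNnGg=8 ttnnGG=4 ttnnGg=4
ttnnGg hits 4/64; gcd=4; 4÷4/64÷4 = 1/16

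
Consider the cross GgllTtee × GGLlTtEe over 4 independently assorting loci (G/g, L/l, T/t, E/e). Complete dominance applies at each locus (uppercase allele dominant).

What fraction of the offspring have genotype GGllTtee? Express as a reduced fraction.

P(GGllTtee) = 1/16

GgllTtee gametes: GlTe×4, Glte×4, glTe×4, glte×4
GGLlTtEe gametes: GLTE×2, GLTe×2, GLtE×2, GLte×2, GlTE×2, GlTe×2, GltE×2, Glte×2
GgllTtee×GGLlTtEe grid (16·16=256): GGLlTTEe=8 GGLlTTee=8 GGLlTtEe=16 GGLlTtee=16 GGLlttEe=8 GGLlttee=8 GGllTTEe=8 GGllTTee=8 GGllTtEe=16 GGllTtee=16 GGllttEe=8 GGllttee=8 GgLlTTEe=8 GgLlTTee=8 GgLlTtEe=16 GgLlTtee=16 GgLlttEe=8 GgLlttee=8 GgllTTEe=8 GgllTTee=8 GgllTtEe=16 GgllTtee=16 GgllttEe=8 Ggllttee=8
GGllTtee hits 16/256; gcd=16; 16÷16/256÷16 = 1/16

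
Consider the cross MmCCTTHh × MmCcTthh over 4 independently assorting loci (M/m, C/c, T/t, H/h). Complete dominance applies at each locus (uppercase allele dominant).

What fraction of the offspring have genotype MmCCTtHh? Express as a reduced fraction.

MmCCTTHh gametes: MCTH×4, MCTh×4, mCTH×4, mCTh×4
MmCcTthh gametes: MCTh×2, MCth×2, McTh×2, Mcth×2, mCTh×2, mCth×2, mcTh×2, mcth×2
MmCCTTHh×MmCcTthh grid (16·16=256): MMCCTTHh=8 MMCCTThh=8 MMCCTtHh=8 MMCCTthh=8 MMCcTTHh=8 MMCcTThh=8 MMCcTtHh=8 MMCcTthh=8 MmCCTTHh=16 MmCCTThh=16 MmCCTtHh=16 MmCCTthh=16 MmCcTTHh=16 MmCcTThh=16 MmCcTtHh=16 MmCcTthh=16 mmCCTTHh=8 mmCCTThh=8 mmCCTtHh=8 mmCCTthh=8 mmCcTTHh=8 mmCcTThh=8 mmCcTtHh=8 mmCcTthh=8
MmCCTtHh hits 16/256; gcd=16; 16÷16/256÷16 = 1/16

P(MmCCTtHh) = 1/16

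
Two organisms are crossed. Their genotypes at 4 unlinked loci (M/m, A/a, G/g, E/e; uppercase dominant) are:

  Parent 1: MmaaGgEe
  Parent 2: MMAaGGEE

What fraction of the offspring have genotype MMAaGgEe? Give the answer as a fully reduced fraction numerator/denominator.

P(MMAaGgEe) = 1/16

MmaaGgEe gametes: MaGE×2, MaGe×2, MagE×2, Mage×2, maGE×2, maGe×2, magE×2, mage×2
MMAaGGEE gametes: MAGE×8, MaGE×8
MmaaGgEe×MMAaGGEE grid (16·16=256): MMAaGGEE=16 MMAaGGEe=16 MMAaGgEE=16 MMAaGgEe=16 MMaaGGEE=16 MMaaGGEe=16 MMaaGgEE=16 MMaaGgEe=16 MmAaGGEE=16 MmAaGGEe=16 MmAaGgEE=16 MmAaGgEe=16 MmaaGGEE=16 MmaaGGEe=16 MmaaGgEE=16 MmaaGgEe=16
MMAaGgEe hits 16/256; gcd=16; 16÷16/256÷16 = 1/16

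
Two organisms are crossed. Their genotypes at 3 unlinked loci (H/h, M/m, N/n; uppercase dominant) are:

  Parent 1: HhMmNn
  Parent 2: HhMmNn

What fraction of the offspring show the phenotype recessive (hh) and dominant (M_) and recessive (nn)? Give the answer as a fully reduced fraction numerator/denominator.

P(hh M_ nn) = 3/64

HhMmNn gametes: HMN×1, HMn×1, HmN×1, Hmn×1, hMN×1, hMn×1, hmN×1, hmn×1
HhMmNn gametes: HMN×1, HMn×1, HmN×1, Hmn×1, hMN×1, hMn×1, hmN×1, hmn×1
HhMmNn×HhMmNn grid (8·8=64): HHMMNN=1 HHMMNn=2 HHMMnn=1 HHMmNN=2 HHMmNn=4 HHMmnn=2 HHmmNN=1 HHmmNn=2 HHmmnn=1 HhMMNN=2 HhMMNn=4 HhMMnn=2 HhMmNN=4 HhMmNn=8 HhMmnn=4 HhmmNN=2 HhmmNn=4 Hhmmnn=2 hhMMNN=1 hhMMNn=2 hhMMnn=1 hhMmNN=2 hhMmNn=4 hhMmnn=2 hhmmNN=1 hhmmNn=2 hhmmnn=1
hh M_ nn hits 3/64; gcd=1; 3÷1/64÷1 = 3/64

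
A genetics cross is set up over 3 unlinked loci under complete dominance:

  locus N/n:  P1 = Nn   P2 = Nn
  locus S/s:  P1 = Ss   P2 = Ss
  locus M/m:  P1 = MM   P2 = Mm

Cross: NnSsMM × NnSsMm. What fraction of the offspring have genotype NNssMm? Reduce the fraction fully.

P(NNssMm) = 1/32

NnSsMM gametes: NSM×2, NsM×2, nSM×2, nsM×2
NnSsMm gametes: NSM×1, NSm×1, NsM×1, Nsm×1, nSM×1, nSm×1, nsM×1, nsm×1
NnSsMM×NnSsMm grid (8·8=64): NNSSMM=2 NNSSMm=2 NNSsMM=4 NNSsMm=4 NNssMM=2 NNssMm=2 NnSSMM=4 NnSSMm=4 NnSsMM=8 NnSsMm=8 NnssMM=4 NnssMm=4 nnSSMM=2 nnSSMm=2 nnSsMM=4 nnSsMm=4 nnssMM=2 nnssMm=2
NNssMm hits 2/64; gcd=2; 2÷2/64÷2 = 1/32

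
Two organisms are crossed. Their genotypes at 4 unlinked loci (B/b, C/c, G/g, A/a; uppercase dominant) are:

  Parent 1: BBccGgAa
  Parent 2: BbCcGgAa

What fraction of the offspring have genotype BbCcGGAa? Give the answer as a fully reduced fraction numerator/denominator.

P(BbCcGGAa) = 1/32

BBccGgAa gametes: BcGA×4, BcGa×4, BcgA×4, Bcga×4
BbCcGgAa gametes: BCGA×1, BCGa×1, BCgA×1, BCga×1, BcGA×1, BcGa×1, BcgA×1, Bcga×1, bCGA×1, bCGa×1, bCgA×1, bCga×1, bcGA×1, bcGa×1, bcgA×1, bcga×1
BBccGgAa×BbCcGgAa grid (16·16=256): BBCcGGAA=4 BBCcGGAa=8 BBCcGGaa=4 BBCcGgAA=8 BBCcGgAa=16 BBCcGgaa=8 BBCcggAA=4 BBCcggAa=8 BBCcggaa=4 BBccGGAA=4 BBccGGAa=8 BBccGGaa=4 BBccGgAA=8 BBccGgAa=16 BBccGgaa=8 BBccggAA=4 BBccggAa=8 BBccggaa=4 BbCcGGAA=4 BbCcGGAa=8 BbCcGGaa=4 BbCcGgAA=8 BbCcGgAa=16 BbCcGgaa=8 BbCcggAA=4 BbCcggAa=8 BbCcggaa=4 BbccGGAA=4 BbccGGAa=8 BbccGGaa=4 BbccGgAA=8 BbccGgAa=16 BbccGgaa=8 BbccggAA=4 BbccggAa=8 Bbccggaa=4
BbCcGGAa hits 8/256; gcd=8; 8÷8/256÷8 = 1/32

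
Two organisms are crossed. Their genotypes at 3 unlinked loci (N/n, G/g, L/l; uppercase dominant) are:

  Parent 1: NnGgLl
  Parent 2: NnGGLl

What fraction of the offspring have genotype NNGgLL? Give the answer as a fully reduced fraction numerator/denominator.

P(NNGgLL) = 1/32

NnGgLl gametes: NGL×1, NGl×1, NgL×1, Ngl×1, nGL×1, nGl×1, ngL×1, ngl×1
NnGGLl gametes: NGL×2, NGl×2, nGL×2, nGl×2
NnGgLl×NnGGLl grid (8·8=64): NNGGLL=2 NNGGLl=4 NNGGll=2 NNGgLL=2 NNGgLl=4 NNGgll=2 NnGGLL=4 NnGGLl=8 NnGGll=4 NnGgLL=4 NnGgLl=8 NnGgll=4 nnGGLL=2 nnGGLl=4 nnGGll=2 nnGgLL=2 nnGgLl=4 nnGgll=2
NNGgLL hits 2/64; gcd=2; 2÷2/64÷2 = 1/32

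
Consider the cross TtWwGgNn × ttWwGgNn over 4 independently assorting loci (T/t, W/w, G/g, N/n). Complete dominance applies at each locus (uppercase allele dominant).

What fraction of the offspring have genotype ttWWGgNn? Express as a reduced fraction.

TtWwGgNn gametes: TWGN×1, TWGn×1, TWgN×1, TWgn×1, TwGN×1, TwGn×1, TwgN×1, Twgn×1, tWGN×1, tWGn×1, tWgN×1, tWgn×1, twGN×1, twGn×1, twgN×1, twgn×1
ttWwGgNn gametes: tWGN×2, tWGn×2, tWgN×2, tWgn×2, twGN×2, twGn×2, twgN×2, twgn×2
TtWwGgNn×ttWwGgNn grid (16·16=256): TtWWGGNN=2 TtWWGGNn=4 TtWWGGnn=2 TtWWGgNN=4 TtWWGgNn=8 TtWWGgnn=4 TtWWggNN=2 TtWWggNn=4 TtWWggnn=2 TtWwGGNN=4 TtWwGGNn=8 TtWwGGnn=4 TtWwGgNN=8 TtWwGgNn=16 TtWwGgnn=8 TtWwggNN=4 TtWwggNn=8 TtWwggnn=4 TtwwGGNN=2 TtwwGGNn=4 TtwwGGnn=2 TtwwGgNN=4 TtwwGgNn=8 TtwwGgnn=4 TtwwggNN=2 TtwwggNn=4 Ttwwggnn=2 ttWWGGNN=2 ttWWGGNn=4 ttWWGGnn=2 ttWWGgNN=4 ttWWGgNn=8 ttWWGgnn=4 ttWWggNN=2 ttWWggNn=4 ttWWggnn=2 ttWwGGNN=4 ttWwGGNn=8 ttWwGGnn=4 ttWwGgNN=8 ttWwGgNn=16 ttWwGgnn=8 ttWwggNN=4 ttWwggNn=8 ttWwggnn=4 ttwwGGNN=2 ttwwGGNn=4 ttwwGGnn=2 ttwwGgNN=4 ttwwGgNn=8 ttwwGgnn=4 ttwwggNN=2 ttwwggNn=4 ttwwggnn=2
ttWWGgNn hits 8/256; gcd=8; 8÷8/256÷8 = 1/32

P(ttWWGgNn) = 1/32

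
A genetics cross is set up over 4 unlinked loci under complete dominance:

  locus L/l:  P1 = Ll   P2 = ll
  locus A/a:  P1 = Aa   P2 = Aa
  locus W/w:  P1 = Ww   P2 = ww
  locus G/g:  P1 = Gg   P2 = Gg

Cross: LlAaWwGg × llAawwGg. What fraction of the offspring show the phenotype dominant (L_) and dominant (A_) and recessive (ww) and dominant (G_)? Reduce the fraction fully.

P(L_ A_ ww G_) = 9/64

LlAaWwGg gametes: LAWG×1, LAWg×1, LAwG×1, LAwg×1, LaWG×1, LaWg×1, LawG×1, Lawg×1, lAWG×1, lAWg×1, lAwG×1, lAwg×1, laWG×1, laWg×1, lawG×1, lawg×1
llAawwGg gametes: lAwG×4, lAwg×4, lawG×4, lawg×4
LlAaWwGg×llAawwGg grid (16·16=256): LlAAWwGG=4 LlAAWwGg=8 LlAAWwgg=4 LlAAwwGG=4 LlAAwwGg=8 LlAAwwgg=4 LlAaWwGG=8 LlAaWwGg=16 LlAaWwgg=8 LlAawwGG=8 LlAawwGg=16 LlAawwgg=8 LlaaWwGG=4 LlaaWwGg=8 LlaaWwgg=4 LlaawwGG=4 LlaawwGg=8 Llaawwgg=4 llAAWwGG=4 llAAWwGg=8 llAAWwgg=4 llAAwwGG=4 llAAwwGg=8 llAAwwgg=4 llAaWwGG=8 llAaWwGg=16 llAaWwgg=8 llAawwGG=8 llAawwGg=16 llAawwgg=8 llaaWwGG=4 llaaWwGg=8 llaaWwgg=4 llaawwGG=4 llaawwGg=8 llaawwgg=4
L_ A_ ww G_ hits 36/256; gcd=4; 36÷4/256÷4 = 9/64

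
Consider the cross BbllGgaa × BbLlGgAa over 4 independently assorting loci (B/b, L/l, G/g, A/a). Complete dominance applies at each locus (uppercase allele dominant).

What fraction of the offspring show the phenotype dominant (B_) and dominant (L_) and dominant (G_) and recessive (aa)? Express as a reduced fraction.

P(B_ L_ G_ aa) = 9/64

BbllGgaa gametes: BlGa×4, Blga×4, blGa×4, blga×4
BbLlGgAa gametes: BLGA×1, BLGa×1, BLgA×1, BLga×1, BlGA×1, BlGa×1, BlgA×1, Blga×1, bLGA×1, bLGa×1, bLgA×1, bLga×1, blGA×1, blGa×1, blgA×1, blga×1
BbllGgaa×BbLlGgAa grid (16·16=256): BBLlGGAa=4 BBLlGGaa=4 BBLlGgAa=8 BBLlGgaa=8 BBLlggAa=4 BBLlggaa=4 BBllGGAa=4 BBllGGaa=4 BBllGgAa=8 BBllGgaa=8 BBllggAa=4 BBllggaa=4 BbLlGGAa=8 BbLlGGaa=8 BbLlGgAa=16 BbLlGgaa=16 BbLlggAa=8 BbLlggaa=8 BbllGGAa=8 BbllGGaa=8 BbllGgAa=16 BbllGgaa=16 BbllggAa=8 Bbllggaa=8 bbLlGGAa=4 bbLlGGaa=4 bbLlGgAa=8 bbLlGgaa=8 bbLlggAa=4 bbLlggaa=4 bbllGGAa=4 bbllGGaa=4 bbllGgAa=8 bbllGgaa=8 bbllggAa=4 bbllggaa=4
B_ L_ G_ aa hits 36/256; gcd=4; 36÷4/256÷4 = 9/64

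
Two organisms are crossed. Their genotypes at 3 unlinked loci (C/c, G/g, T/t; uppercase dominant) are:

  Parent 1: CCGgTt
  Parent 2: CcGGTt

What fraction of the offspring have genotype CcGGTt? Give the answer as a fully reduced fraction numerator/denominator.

CCGgTt gametes: CGT×2, CGt×2, CgT×2, Cgt×2
CcGGTt gametes: CGT×2, CGt×2, cGT×2, cGt×2
CCGgTt×CcGGTt grid (8·8=64): CCGGTT=4 CCGGTt=8 CCGGtt=4 CCGgTT=4 CCGgTt=8 CCGgtt=4 CcGGTT=4 CcGGTt=8 CcGGtt=4 CcGgTT=4 CcGgTt=8 CcGgtt=4
CcGGTt hits 8/64; gcd=8; 8÷8/64÷8 = 1/8

P(CcGGTt) = 1/8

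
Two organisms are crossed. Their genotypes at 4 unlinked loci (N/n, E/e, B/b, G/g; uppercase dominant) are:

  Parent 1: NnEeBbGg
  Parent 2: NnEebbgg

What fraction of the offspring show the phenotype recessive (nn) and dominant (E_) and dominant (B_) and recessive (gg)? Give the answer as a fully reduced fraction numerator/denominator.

NnEeBbGg gametes: NEBG×1, NEBg×1, NEbG×1, NEbg×1, NeBG×1, NeBg×1, NebG×1, Nebg×1, nEBG×1, nEBg×1, nEbG×1, nEbg×1, neBG×1, neBg×1, nebG×1, nebg×1
NnEebbgg gametes: NEbg×4, Nebg×4, nEbg×4, nebg×4
NnEeBbGg×NnEebbgg grid (16·16=256): NNEEBbGg=4 NNEEBbgg=4 NNEEbbGg=4 NNEEbbgg=4 NNEeBbGg=8 NNEeBbgg=8 NNEebbGg=8 NNEebbgg=8 NNeeBbGg=4 NNeeBbgg=4 NNeebbGg=4 NNeebbgg=4 NnEEBbGg=8 NnEEBbgg=8 NnEEbbGg=8 NnEEbbgg=8 NnEeBbGg=16 NnEeBbgg=16 NnEebbGg=16 NnEebbgg=16 NneeBbGg=8 NneeBbgg=8 NneebbGg=8 Nneebbgg=8 nnEEBbGg=4 nnEEBbgg=4 nnEEbbGg=4 nnEEbbgg=4 nnEeBbGg=8 nnEeBbgg=8 nnEebbGg=8 nnEebbgg=8 nneeBbGg=4 nneeBbgg=4 nneebbGg=4 nneebbgg=4
nn E_ B_ gg hits 12/256; gcd=4; 12÷4/256÷4 = 3/64

P(nn E_ B_ gg) = 3/64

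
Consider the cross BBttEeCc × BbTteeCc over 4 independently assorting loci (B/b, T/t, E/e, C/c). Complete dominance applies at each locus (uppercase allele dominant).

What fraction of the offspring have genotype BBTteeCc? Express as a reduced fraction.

P(BBTteeCc) = 1/16

BBttEeCc gametes: BtEC×4, BtEc×4, BteC×4, Btec×4
BbTteeCc gametes: BTeC×2, BTec×2, BteC×2, Btec×2, bTeC×2, bTec×2, bteC×2, btec×2
BBttEeCc×BbTteeCc grid (16·16=256): BBTtEeCC=8 BBTtEeCc=16 BBTtEecc=8 BBTteeCC=8 BBTteeCc=16 BBTteecc=8 BBttEeCC=8 BBttEeCc=16 BBttEecc=8 BBtteeCC=8 BBtteeCc=16 BBtteecc=8 BbTtEeCC=8 BbTtEeCc=16 BbTtEecc=8 BbTteeCC=8 BbTteeCc=16 BbTteecc=8 BbttEeCC=8 BbttEeCc=16 BbttEecc=8 BbtteeCC=8 BbtteeCc=16 Bbtteecc=8
BBTteeCc hits 16/256; gcd=16; 16÷16/256÷16 = 1/16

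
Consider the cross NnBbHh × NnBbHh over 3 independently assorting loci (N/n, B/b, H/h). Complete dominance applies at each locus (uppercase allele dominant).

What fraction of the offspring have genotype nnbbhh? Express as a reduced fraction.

P(nnbbhh) = 1/64

NnBbHh gametes: NBH×1, NBh×1, NbH×1, Nbh×1, nBH×1, nBh×1, nbH×1, nbh×1
NnBbHh gametes: NBH×1, NBh×1, NbH×1, Nbh×1, nBH×1, nBh×1, nbH×1, nbh×1
NnBbHh×NnBbHh grid (8·8=64): NNBBHH=1 NNBBHh=2 NNBBhh=1 NNBbHH=2 NNBbHh=4 NNBbhh=2 NNbbHH=1 NNbbHh=2 NNbbhh=1 NnBBHH=2 NnBBHh=4 NnBBhh=2 NnBbHH=4 NnBbHh=8 NnBbhh=4 NnbbHH=2 NnbbHh=4 Nnbbhh=2 nnBBHH=1 nnBBHh=2 nnBBhh=1 nnBbHH=2 nnBbHh=4 nnBbhh=2 nnbbHH=1 nnbbHh=2 nnbbhh=1
nnbbhh hits 1/64; gcd=1; 1÷1/64÷1 = 1/64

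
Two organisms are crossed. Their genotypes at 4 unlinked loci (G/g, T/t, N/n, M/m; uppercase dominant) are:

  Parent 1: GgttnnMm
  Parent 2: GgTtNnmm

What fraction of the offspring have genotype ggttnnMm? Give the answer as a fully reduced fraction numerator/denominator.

P(ggttnnMm) = 1/32

GgttnnMm gametes: GtnM×4, Gtnm×4, gtnM×4, gtnm×4
GgTtNnmm gametes: GTNm×2, GTnm×2, GtNm×2, Gtnm×2, gTNm×2, gTnm×2, gtNm×2, gtnm×2
GgttnnMm×GgTtNnmm grid (16·16=256): GGTtNnMm=8 GGTtNnmm=8 GGTtnnMm=8 GGTtnnmm=8 GGttNnMm=8 GGttNnmm=8 GGttnnMm=8 GGttnnmm=8 GgTtNnMm=16 GgTtNnmm=16 GgTtnnMm=16 GgTtnnmm=16 GgttNnMm=16 GgttNnmm=16 GgttnnMm=16 Ggttnnmm=16 ggTtNnMm=8 ggTtNnmm=8 ggTtnnMm=8 ggTtnnmm=8 ggttNnMm=8 ggttNnmm=8 ggttnnMm=8 ggttnnmm=8
ggttnnMm hits 8/256; gcd=8; 8÷8/256÷8 = 1/32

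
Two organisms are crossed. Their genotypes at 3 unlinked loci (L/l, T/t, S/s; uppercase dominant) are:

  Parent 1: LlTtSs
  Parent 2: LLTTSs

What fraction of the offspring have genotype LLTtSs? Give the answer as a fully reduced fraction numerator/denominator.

LlTtSs gametes: LTS×1, LTs×1, LtS×1, Lts×1, lTS×1, lTs×1, ltS×1, lts×1
LLTTSs gametes: LTS×4, LTs×4
LlTtSs×LLTTSs grid (8·8=64): LLTTSS=4 LLTTSs=8 LLTTss=4 LLTtSS=4 LLTtSs=8 LLTtss=4 LlTTSS=4 LlTTSs=8 LlTTss=4 LlTtSS=4 LlTtSs=8 LlTtss=4
LLTtSs hits 8/64; gcd=8; 8÷8/64÷8 = 1/8

P(LLTtSs) = 1/8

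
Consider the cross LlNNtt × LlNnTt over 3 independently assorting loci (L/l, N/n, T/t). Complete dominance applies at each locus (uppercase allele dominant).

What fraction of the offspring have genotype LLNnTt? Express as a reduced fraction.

P(LLNnTt) = 1/16

LlNNtt gametes: LNt×4, lNt×4
LlNnTt gametes: LNT×1, LNt×1, LnT×1, Lnt×1, lNT×1, lNt×1, lnT×1, lnt×1
LlNNtt×LlNnTt grid (8·8=64): LLNNTt=4 LLNNtt=4 LLNnTt=4 LLNntt=4 LlNNTt=8 LlNNtt=8 LlNnTt=8 LlNntt=8 llNNTt=4 llNNtt=4 llNnTt=4 llNntt=4
LLNnTt hits 4/64; gcd=4; 4÷4/64÷4 = 1/16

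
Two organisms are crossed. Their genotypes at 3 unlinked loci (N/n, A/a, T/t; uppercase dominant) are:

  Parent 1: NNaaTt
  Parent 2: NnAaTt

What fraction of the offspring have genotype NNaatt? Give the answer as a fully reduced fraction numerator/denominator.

P(NNaatt) = 1/16

NNaaTt gametes: NaT×4, Nat×4
NnAaTt gametes: NAT×1, NAt×1, NaT×1, Nat×1, nAT×1, nAt×1, naT×1, nat×1
NNaaTt×NnAaTt grid (8·8=64): NNAaTT=4 NNAaTt=8 NNAatt=4 NNaaTT=4 NNaaTt=8 NNaatt=4 NnAaTT=4 NnAaTt=8 NnAatt=4 NnaaTT=4 NnaaTt=8 Nnaatt=4
NNaatt hits 4/64; gcd=4; 4÷4/64÷4 = 1/16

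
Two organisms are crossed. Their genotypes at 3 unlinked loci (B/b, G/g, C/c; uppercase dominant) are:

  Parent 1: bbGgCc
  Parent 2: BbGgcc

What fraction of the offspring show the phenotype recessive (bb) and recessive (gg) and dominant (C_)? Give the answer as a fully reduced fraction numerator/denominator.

bbGgCc gametes: bGC×2, bGc×2, bgC×2, bgc×2
BbGgcc gametes: BGc×2, Bgc×2, bGc×2, bgc×2
bbGgCc×BbGgcc grid (8·8=64): BbGGCc=4 BbGGcc=4 BbGgCc=8 BbGgcc=8 BbggCc=4 Bbggcc=4 bbGGCc=4 bbGGcc=4 bbGgCc=8 bbGgcc=8 bbggCc=4 bbggcc=4
bb gg C_ hits 4/64; gcd=4; 4÷4/64÷4 = 1/16

P(bb gg C_) = 1/16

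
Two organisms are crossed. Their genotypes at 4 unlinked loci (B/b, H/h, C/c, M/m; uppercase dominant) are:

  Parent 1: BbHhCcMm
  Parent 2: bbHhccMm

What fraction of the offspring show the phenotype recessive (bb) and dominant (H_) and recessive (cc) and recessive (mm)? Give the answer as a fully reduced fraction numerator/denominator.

P(bb H_ cc mm) = 3/64

BbHhCcMm gametes: BHCM×1, BHCm×1, BHcM×1, BHcm×1, BhCM×1, BhCm×1, BhcM×1, Bhcm×1, bHCM×1, bHCm×1, bHcM×1, bHcm×1, bhCM×1, bhCm×1, bhcM×1, bhcm×1
bbHhccMm gametes: bHcM×4, bHcm×4, bhcM×4, bhcm×4
BbHhCcMm×bbHhccMm grid (16·16=256): BbHHCcMM=4 BbHHCcMm=8 BbHHCcmm=4 BbHHccMM=4 BbHHccMm=8 BbHHccmm=4 BbHhCcMM=8 BbHhCcMm=16 BbHhCcmm=8 BbHhccMM=8 BbHhccMm=16 BbHhccmm=8 BbhhCcMM=4 BbhhCcMm=8 BbhhCcmm=4 BbhhccMM=4 BbhhccMm=8 Bbhhccmm=4 bbHHCcMM=4 bbHHCcMm=8 bbHHCcmm=4 bbHHccMM=4 bbHHccMm=8 bbHHccmm=4 bbHhCcMM=8 bbHhCcMm=16 bbHhCcmm=8 bbHhccMM=8 bbHhccMm=16 bbHhccmm=8 bbhhCcMM=4 bbhhCcMm=8 bbhhCcmm=4 bbhhccMM=4 bbhhccMm=8 bbhhccmm=4
bb H_ cc mm hits 12/256; gcd=4; 12÷4/256÷4 = 3/64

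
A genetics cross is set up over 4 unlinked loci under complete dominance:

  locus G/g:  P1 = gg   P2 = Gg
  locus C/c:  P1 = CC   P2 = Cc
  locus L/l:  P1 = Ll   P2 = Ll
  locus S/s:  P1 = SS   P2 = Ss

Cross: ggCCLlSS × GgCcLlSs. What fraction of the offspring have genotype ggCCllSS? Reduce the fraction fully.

P(ggCCllSS) = 1/32

ggCCLlSS gametes: gCLS×8, gClS×8
GgCcLlSs gametes: GCLS×1, GCLs×1, GClS×1, GCls×1, GcLS×1, GcLs×1, GclS×1, Gcls×1, gCLS×1, gCLs×1, gClS×1, gCls×1, gcLS×1, gcLs×1, gclS×1, gcls×1
ggCCLlSS×GgCcLlSs grid (16·16=256): GgCCLLSS=8 GgCCLLSs=8 GgCCLlSS=16 GgCCLlSs=16 GgCCllSS=8 GgCCllSs=8 GgCcLLSS=8 GgCcLLSs=8 GgCcLlSS=16 GgCcLlSs=16 GgCcllSS=8 GgCcllSs=8 ggCCLLSS=8 ggCCLLSs=8 ggCCLlSS=16 ggCCLlSs=16 ggCCllSS=8 ggCCllSs=8 ggCcLLSS=8 ggCcLLSs=8 ggCcLlSS=16 ggCcLlSs=16 ggCcllSS=8 ggCcllSs=8
ggCCllSS hits 8/256; gcd=8; 8÷8/256÷8 = 1/32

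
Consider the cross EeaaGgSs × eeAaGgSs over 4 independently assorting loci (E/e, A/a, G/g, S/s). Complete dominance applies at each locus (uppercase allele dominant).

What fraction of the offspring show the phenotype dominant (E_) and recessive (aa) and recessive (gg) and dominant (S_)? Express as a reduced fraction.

P(E_ aa gg S_) = 3/64

EeaaGgSs gametes: EaGS×2, EaGs×2, EagS×2, Eags×2, eaGS×2, eaGs×2, eagS×2, eags×2
eeAaGgSs gametes: eAGS×2, eAGs×2, eAgS×2, eAgs×2, eaGS×2, eaGs×2, eagS×2, eags×2
EeaaGgSs×eeAaGgSs grid (16·16=256): EeAaGGSS=4 EeAaGGSs=8 EeAaGGss=4 EeAaGgSS=8 EeAaGgSs=16 EeAaGgss=8 EeAaggSS=4 EeAaggSs=8 EeAaggss=4 EeaaGGSS=4 EeaaGGSs=8 EeaaGGss=4 EeaaGgSS=8 EeaaGgSs=16 EeaaGgss=8 EeaaggSS=4 EeaaggSs=8 Eeaaggss=4 eeAaGGSS=4 eeAaGGSs=8 eeAaGGss=4 eeAaGgSS=8 eeAaGgSs=16 eeAaGgss=8 eeAaggSS=4 eeAaggSs=8 eeAaggss=4 eeaaGGSS=4 eeaaGGSs=8 eeaaGGss=4 eeaaGgSS=8 eeaaGgSs=16 eeaaGgss=8 eeaaggSS=4 eeaaggSs=8 eeaaggss=4
E_ aa gg S_ hits 12/256; gcd=4; 12÷4/256÷4 = 3/64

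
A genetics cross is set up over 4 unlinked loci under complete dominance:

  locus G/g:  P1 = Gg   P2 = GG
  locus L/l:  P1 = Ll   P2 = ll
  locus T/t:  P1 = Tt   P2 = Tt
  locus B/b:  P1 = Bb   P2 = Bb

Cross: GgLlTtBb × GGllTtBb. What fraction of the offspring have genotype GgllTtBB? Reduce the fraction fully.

P(GgllTtBB) = 1/32

GgLlTtBb gametes: GLTB×1, GLTb×1, GLtB×1, GLtb×1, GlTB×1, GlTb×1, GltB×1, Gltb×1, gLTB×1, gLTb×1, gLtB×1, gLtb×1, glTB×1, glTb×1, gltB×1, gltb×1
GGllTtBb gametes: GlTB×4, GlTb×4, GltB×4, Gltb×4
GgLlTtBb×GGllTtBb grid (16·16=256): GGLlTTBB=4 GGLlTTBb=8 GGLlTTbb=4 GGLlTtBB=8 GGLlTtBb=16 GGLlTtbb=8 GGLlttBB=4 GGLlttBb=8 GGLlttbb=4 GGllTTBB=4 GGllTTBb=8 GGllTTbb=4 GGllTtBB=8 GGllTtBb=16 GGllTtbb=8 GGllttBB=4 GGllttBb=8 GGllttbb=4 GgLlTTBB=4 GgLlTTBb=8 GgLlTTbb=4 GgLlTtBB=8 GgLlTtBb=16 GgLlTtbb=8 GgLlttBB=4 GgLlttBb=8 GgLlttbb=4 GgllTTBB=4 GgllTTBb=8 GgllTTbb=4 GgllTtBB=8 GgllTtBb=16 GgllTtbb=8 GgllttBB=4 GgllttBb=8 Ggllttbb=4
GgllTtBB hits 8/256; gcd=8; 8÷8/256÷8 = 1/32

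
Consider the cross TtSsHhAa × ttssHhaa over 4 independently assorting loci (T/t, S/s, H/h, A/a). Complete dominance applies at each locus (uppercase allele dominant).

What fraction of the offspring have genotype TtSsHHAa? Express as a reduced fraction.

P(TtSsHHAa) = 1/32

TtSsHhAa gametes: TSHA×1, TSHa×1, TShA×1, TSha×1, TsHA×1, TsHa×1, TshA×1, Tsha×1, tSHA×1, tSHa×1, tShA×1, tSha×1, tsHA×1, tsHa×1, tshA×1, tsha×1
ttssHhaa gametes: tsHa×8, tsha×8
TtSsHhAa×ttssHhaa grid (16·16=256): TtSsHHAa=8 TtSsHHaa=8 TtSsHhAa=16 TtSsHhaa=16 TtSshhAa=8 TtSshhaa=8 TtssHHAa=8 TtssHHaa=8 TtssHhAa=16 TtssHhaa=16 TtsshhAa=8 Ttsshhaa=8 ttSsHHAa=8 ttSsHHaa=8 ttSsHhAa=16 ttSsHhaa=16 ttSshhAa=8 ttSshhaa=8 ttssHHAa=8 ttssHHaa=8 ttssHhAa=16 ttssHhaa=16 ttsshhAa=8 ttsshhaa=8
TtSsHHAa hits 8/256; gcd=8; 8÷8/256÷8 = 1/32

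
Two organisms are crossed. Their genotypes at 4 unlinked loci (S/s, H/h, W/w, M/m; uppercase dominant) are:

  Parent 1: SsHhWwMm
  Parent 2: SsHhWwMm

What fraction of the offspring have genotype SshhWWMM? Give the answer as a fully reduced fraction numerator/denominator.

SsHhWwMm gametes: SHWM×1, SHWm×1, SHwM×1, SHwm×1, ShWM×1, ShWm×1, ShwM×1, Shwm×1, sHWM×1, sHWm×1, sHwM×1, sHwm×1, shWM×1, shWm×1, shwM×1, shwm×1
SsHhWwMm gametes: SHWM×1, SHWm×1, SHwM×1, SHwm×1, ShWM×1, ShWm×1, ShwM×1, Shwm×1, sHWM×1, sHWm×1, sHwM×1, sHwm×1, shWM×1, shWm×1, shwM×1, shwm×1
SsHhWwMm×SsHhWwMm grid (16·16=256): SSHHWWMM=1 SSHHWWMm=2 SSHHWWmm=1 SSHHWwMM=2 SSHHWwMm=4 SSHHWwmm=2 SSHHwwMM=1 SSHHwwMm=2 SSHHwwmm=1 SSHhWWMM=2 SSHhWWMm=4 SSHhWWmm=2 SSHhWwMM=4 SSHhWwMm=8 SSHhWwmm=4 SSHhwwMM=2 SSHhwwMm=4 SSHhwwmm=2 SShhWWMM=1 SShhWWMm=2 SShhWWmm=1 SShhWwMM=2 SShhWwMm=4 SShhWwmm=2 SShhwwMM=1 SShhwwMm=2 SShhwwmm=1 SsHHWWMM=2 SsHHWWMm=4 SsHHWWmm=2 SsHHWwMM=4 SsHHWwMm=8 SsHHWwmm=4 SsHHwwMM=2 SsHHwwMm=4 SsHHwwmm=2 SsHhWWMM=4 SsHhWWMm=8 SsHhWWmm=4 SsHhWwMM=8 SsHhWwMm=16 SsHhWwmm=8 SsHhwwMM=4 SsHhwwMm=8 SsHhwwmm=4 SshhWWMM=2 SshhWWMm=4 SshhWWmm=2 SshhWwMM=4 SshhWwMm=8 SshhWwmm=4 SshhwwMM=2 SshhwwMm=4 Sshhwwmm=2 ssHHWWMM=1 ssHHWWMm=2 ssHHWWmm=1 ssHHWwMM=2 ssHHWwMm=4 ssHHWwmm=2 ssHHwwMM=1 ssHHwwMm=2 ssHHwwmm=1 ssHhWWMM=2 ssHhWWMm=4 ssHhWWmm=2 ssHhWwMM=4 ssHhWwMm=8 ssHhWwmm=4 ssHhwwMM=2 ssHhwwMm=4 ssHhwwmm=2 sshhWWMM=1 sshhWWMm=2 sshhWWmm=1 sshhWwMM=2 sshhWwMm=4 sshhWwmm=2 sshhwwMM=1 sshhwwMm=2 sshhwwmm=1
SshhWWMM hits 2/256; gcd=2; 2÷2/256÷2 = 1/128

P(SshhWWMM) = 1/128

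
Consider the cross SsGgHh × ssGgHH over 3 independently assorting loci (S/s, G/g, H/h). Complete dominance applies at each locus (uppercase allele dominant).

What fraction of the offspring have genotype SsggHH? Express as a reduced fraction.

P(SsggHH) = 1/16

SsGgHh gametes: SGH×1, SGh×1, SgH×1, Sgh×1, sGH×1, sGh×1, sgH×1, sgh×1
ssGgHH gametes: sGH×4, sgH×4
SsGgHh×ssGgHH grid (8·8=64): SsGGHH=4 SsGGHh=4 SsGgHH=8 SsGgHh=8 SsggHH=4 SsggHh=4 ssGGHH=4 ssGGHh=4 ssGgHH=8 ssGgHh=8 ssggHH=4 ssggHh=4
SsggHH hits 4/64; gcd=4; 4÷4/64÷4 = 1/16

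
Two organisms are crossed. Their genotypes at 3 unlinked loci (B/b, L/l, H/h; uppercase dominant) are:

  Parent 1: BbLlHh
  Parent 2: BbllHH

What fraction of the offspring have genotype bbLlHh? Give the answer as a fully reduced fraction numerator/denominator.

BbLlHh gametes: BLH×1, BLh×1, BlH×1, Blh×1, bLH×1, bLh×1, blH×1, blh×1
BbllHH gametes: BlH×4, blH×4
BbLlHh×BbllHH grid (8·8=64): BBLlHH=4 BBLlHh=4 BBllHH=4 BBllHh=4 BbLlHH=8 BbLlHh=8 BbllHH=8 BbllHh=8 bbLlHH=4 bbLlHh=4 bbllHH=4 bbllHh=4
bbLlHh hits 4/64; gcd=4; 4÷4/64÷4 = 1/16

P(bbLlHh) = 1/16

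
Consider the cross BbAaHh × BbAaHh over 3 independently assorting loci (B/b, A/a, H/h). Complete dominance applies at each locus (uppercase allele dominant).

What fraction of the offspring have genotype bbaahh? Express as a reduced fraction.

P(bbaahh) = 1/64

BbAaHh gametes: BAH×1, BAh×1, BaH×1, Bah×1, bAH×1, bAh×1, baH×1, bah×1
BbAaHh gametes: BAH×1, BAh×1, BaH×1, Bah×1, bAH×1, bAh×1, baH×1, bah×1
BbAaHh×BbAaHh grid (8·8=64): BBAAHH=1 BBAAHh=2 BBAAhh=1 BBAaHH=2 BBAaHh=4 BBAahh=2 BBaaHH=1 BBaaHh=2 BBaahh=1 BbAAHH=2 BbAAHh=4 BbAAhh=2 BbAaHH=4 BbAaHh=8 BbAahh=4 BbaaHH=2 BbaaHh=4 Bbaahh=2 bbAAHH=1 bbAAHh=2 bbAAhh=1 bbAaHH=2 bbAaHh=4 bbAahh=2 bbaaHH=1 bbaaHh=2 bbaahh=1
bbaahh hits 1/64; gcd=1; 1÷1/64÷1 = 1/64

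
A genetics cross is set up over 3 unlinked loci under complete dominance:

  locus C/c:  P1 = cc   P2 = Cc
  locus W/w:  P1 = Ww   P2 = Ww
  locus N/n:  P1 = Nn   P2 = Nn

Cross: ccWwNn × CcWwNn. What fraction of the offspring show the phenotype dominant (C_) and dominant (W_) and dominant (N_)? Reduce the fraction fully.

ccWwNn gametes: cWN×2, cWn×2, cwN×2, cwn×2
CcWwNn gametes: CWN×1, CWn×1, CwN×1, Cwn×1, cWN×1, cWn×1, cwN×1, cwn×1
ccWwNn×CcWwNn grid (8·8=64): CcWWNN=2 CcWWNn=4 CcWWnn=2 CcWwNN=4 CcWwNn=8 CcWwnn=4 CcwwNN=2 CcwwNn=4 Ccwwnn=2 ccWWNN=2 ccWWNn=4 ccWWnn=2 ccWwNN=4 ccWwNn=8 ccWwnn=4 ccwwNN=2 ccwwNn=4 ccwwnn=2
C_ W_ N_ hits 18/64; gcd=2; 18÷2/64÷2 = 9/32

P(C_ W_ N_) = 9/32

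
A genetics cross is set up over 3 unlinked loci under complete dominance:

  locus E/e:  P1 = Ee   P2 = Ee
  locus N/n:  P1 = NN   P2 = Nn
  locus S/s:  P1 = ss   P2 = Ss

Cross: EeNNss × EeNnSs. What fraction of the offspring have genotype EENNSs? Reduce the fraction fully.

EeNNss gametes: ENs×4, eNs×4
EeNnSs gametes: ENS×1, ENs×1, EnS×1, Ens×1, eNS×1, eNs×1, enS×1, ens×1
EeNNss×EeNnSs grid (8·8=64): EENNSs=4 EENNss=4 EENnSs=4 EENnss=4 EeNNSs=8 EeNNss=8 EeNnSs=8 EeNnss=8 eeNNSs=4 eeNNss=4 eeNnSs=4 eeNnss=4
EENNSs hits 4/64; gcd=4; 4÷4/64÷4 = 1/16

P(EENNSs) = 1/16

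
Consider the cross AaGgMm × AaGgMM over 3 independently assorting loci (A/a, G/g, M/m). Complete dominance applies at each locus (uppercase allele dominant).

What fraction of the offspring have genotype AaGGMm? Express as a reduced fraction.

AaGgMm gametes: AGM×1, AGm×1, AgM×1, Agm×1, aGM×1, aGm×1, agM×1, agm×1
AaGgMM gametes: AGM×2, AgM×2, aGM×2, agM×2
AaGgMm×AaGgMM grid (8·8=64): AAGGMM=2 AAGGMm=2 AAGgMM=4 AAGgMm=4 AAggMM=2 AAggMm=2 AaGGMM=4 AaGGMm=4 AaGgMM=8 AaGgMm=8 AaggMM=4 AaggMm=4 aaGGMM=2 aaGGMm=2 aaGgMM=4 aaGgMm=4 aaggMM=2 aaggMm=2
AaGGMm hits 4/64; gcd=4; 4÷4/64÷4 = 1/16

P(AaGGMm) = 1/16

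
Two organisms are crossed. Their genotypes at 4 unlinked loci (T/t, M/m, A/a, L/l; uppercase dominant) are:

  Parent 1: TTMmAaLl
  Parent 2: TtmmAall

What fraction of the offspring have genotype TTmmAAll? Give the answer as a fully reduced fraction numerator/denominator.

P(TTmmAAll) = 1/32

TTMmAaLl gametes: TMAL×2, TMAl×2, TMaL×2, TMal×2, TmAL×2, TmAl×2, TmaL×2, Tmal×2
TtmmAall gametes: TmAl×4, Tmal×4, tmAl×4, tmal×4
TTMmAaLl×TtmmAall grid (16·16=256): TTMmAALl=8 TTMmAAll=8 TTMmAaLl=16 TTMmAall=16 TTMmaaLl=8 TTMmaall=8 TTmmAALl=8 TTmmAAll=8 TTmmAaLl=16 TTmmAall=16 TTmmaaLl=8 TTmmaall=8 TtMmAALl=8 TtMmAAll=8 TtMmAaLl=16 TtMmAall=16 TtMmaaLl=8 TtMmaall=8 TtmmAALl=8 TtmmAAll=8 TtmmAaLl=16 TtmmAall=16 TtmmaaLl=8 Ttmmaall=8
TTmmAAll hits 8/256; gcd=8; 8÷8/256÷8 = 1/32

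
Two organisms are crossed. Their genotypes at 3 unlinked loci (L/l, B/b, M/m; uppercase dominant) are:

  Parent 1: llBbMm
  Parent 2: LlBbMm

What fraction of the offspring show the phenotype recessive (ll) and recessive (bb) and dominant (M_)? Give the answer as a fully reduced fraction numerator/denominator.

llBbMm gametes: lBM×2, lBm×2, lbM×2, lbm×2
LlBbMm gametes: LBM×1, LBm×1, LbM×1, Lbm×1, lBM×1, lBm×1, lbM×1, lbm×1
llBbMm×LlBbMm grid (8·8=64): LlBBMM=2 LlBBMm=4 LlBBmm=2 LlBbMM=4 LlBbMm=8 LlBbmm=4 LlbbMM=2 LlbbMm=4 Llbbmm=2 llBBMM=2 llBBMm=4 llBBmm=2 llBbMM=4 llBbMm=8 llBbmm=4 llbbMM=2 llbbMm=4 llbbmm=2
ll bb M_ hits 6/64; gcd=2; 6÷2/64÷2 = 3/32

P(ll bb M_) = 3/32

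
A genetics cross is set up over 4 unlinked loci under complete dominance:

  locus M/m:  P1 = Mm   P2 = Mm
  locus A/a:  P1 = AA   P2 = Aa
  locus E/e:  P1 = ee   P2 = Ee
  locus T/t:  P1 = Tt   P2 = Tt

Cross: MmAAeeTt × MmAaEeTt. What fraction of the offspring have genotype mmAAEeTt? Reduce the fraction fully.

MmAAeeTt gametes: MAeT×4, MAet×4, mAeT×4, mAet×4
MmAaEeTt gametes: MAET×1, MAEt×1, MAeT×1, MAet×1, MaET×1, MaEt×1, MaeT×1, Maet×1, mAET×1, mAEt×1, mAeT×1, mAet×1, maET×1, maEt×1, maeT×1, maet×1
MmAAeeTt×MmAaEeTt grid (16·16=256): MMAAEeTT=4 MMAAEeTt=8 MMAAEett=4 MMAAeeTT=4 MMAAeeTt=8 MMAAeett=4 MMAaEeTT=4 MMAaEeTt=8 MMAaEett=4 MMAaeeTT=4 MMAaeeTt=8 MMAaeett=4 MmAAEeTT=8 MmAAEeTt=16 MmAAEett=8 MmAAeeTT=8 MmAAeeTt=16 MmAAeett=8 MmAaEeTT=8 MmAaEeTt=16 MmAaEett=8 MmAaeeTT=8 MmAaeeTt=16 MmAaeett=8 mmAAEeTT=4 mmAAEeTt=8 mmAAEett=4 mmAAeeTT=4 mmAAeeTt=8 mmAAeett=4 mmAaEeTT=4 mmAaEeTt=8 mmAaEett=4 mmAaeeTT=4 mmAaeeTt=8 mmAaeett=4
mmAAEeTt hits 8/256; gcd=8; 8÷8/256÷8 = 1/32

P(mmAAEeTt) = 1/32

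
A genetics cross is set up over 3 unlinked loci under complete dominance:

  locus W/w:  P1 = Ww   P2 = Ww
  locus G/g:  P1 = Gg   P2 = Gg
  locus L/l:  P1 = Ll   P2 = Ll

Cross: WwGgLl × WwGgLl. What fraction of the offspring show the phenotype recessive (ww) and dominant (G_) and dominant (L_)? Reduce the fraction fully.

P(ww G_ L_) = 9/64

WwGgLl gametes: WGL×1, WGl×1, WgL×1, Wgl×1, wGL×1, wGl×1, wgL×1, wgl×1
WwGgLl gametes: WGL×1, WGl×1, WgL×1, Wgl×1, wGL×1, wGl×1, wgL×1, wgl×1
WwGgLl×WwGgLl grid (8·8=64): WWGGLL=1 WWGGLl=2 WWGGll=1 WWGgLL=2 WWGgLl=4 WWGgll=2 WWggLL=1 WWggLl=2 WWggll=1 WwGGLL=2 WwGGLl=4 WwGGll=2 WwGgLL=4 WwGgLl=8 WwGgll=4 WwggLL=2 WwggLl=4 Wwggll=2 wwGGLL=1 wwGGLl=2 wwGGll=1 wwGgLL=2 wwGgLl=4 wwGgll=2 wwggLL=1 wwggLl=2 wwggll=1
ww G_ L_ hits 9/64; gcd=1; 9÷1/64÷1 = 9/64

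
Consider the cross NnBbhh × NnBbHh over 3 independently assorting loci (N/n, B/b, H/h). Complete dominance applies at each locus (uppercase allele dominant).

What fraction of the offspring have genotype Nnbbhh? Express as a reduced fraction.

P(Nnbbhh) = 1/16

NnBbhh gametes: NBh×2, Nbh×2, nBh×2, nbh×2
NnBbHh gametes: NBH×1, NBh×1, NbH×1, Nbh×1, nBH×1, nBh×1, nbH×1, nbh×1
NnBbhh×NnBbHh grid (8·8=64): NNBBHh=2 NNBBhh=2 NNBbHh=4 NNBbhh=4 NNbbHh=2 NNbbhh=2 NnBBHh=4 NnBBhh=4 NnBbHh=8 NnBbhh=8 NnbbHh=4 Nnbbhh=4 nnBBHh=2 nnBBhh=2 nnBbHh=4 nnBbhh=4 nnbbHh=2 nnbbhh=2
Nnbbhh hits 4/64; gcd=4; 4÷4/64÷4 = 1/16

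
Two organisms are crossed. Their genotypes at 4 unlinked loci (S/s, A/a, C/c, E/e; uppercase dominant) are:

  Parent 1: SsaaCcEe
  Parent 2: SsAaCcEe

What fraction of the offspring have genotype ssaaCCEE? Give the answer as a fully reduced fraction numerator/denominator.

P(ssaaCCEE) = 1/128

SsaaCcEe gametes: SaCE×2, SaCe×2, SacE×2, Sace×2, saCE×2, saCe×2, sacE×2, sace×2
SsAaCcEe gametes: SACE×1, SACe×1, SAcE×1, SAce×1, SaCE×1, SaCe×1, SacE×1, Sace×1, sACE×1, sACe×1, sAcE×1, sAce×1, saCE×1, saCe×1, sacE×1, sace×1
SsaaCcEe×SsAaCcEe grid (16·16=256): SSAaCCEE=2 SSAaCCEe=4 SSAaCCee=2 SSAaCcEE=4 SSAaCcEe=8 SSAaCcee=4 SSAaccEE=2 SSAaccEe=4 SSAaccee=2 SSaaCCEE=2 SSaaCCEe=4 SSaaCCee=2 SSaaCcEE=4 SSaaCcEe=8 SSaaCcee=4 SSaaccEE=2 SSaaccEe=4 SSaaccee=2 SsAaCCEE=4 SsAaCCEe=8 SsAaCCee=4 SsAaCcEE=8 SsAaCcEe=16 SsAaCcee=8 SsAaccEE=4 SsAaccEe=8 SsAaccee=4 SsaaCCEE=4 SsaaCCEe=8 SsaaCCee=4 SsaaCcEE=8 SsaaCcEe=16 SsaaCcee=8 SsaaccEE=4 SsaaccEe=8 Ssaaccee=4 ssAaCCEE=2 ssAaCCEe=4 ssAaCCee=2 ssAaCcEE=4 ssAaCcEe=8 ssAaCcee=4 ssAaccEE=2 ssAaccEe=4 ssAaccee=2 ssaaCCEE=2 ssaaCCEe=4 ssaaCCee=2 ssaaCcEE=4 ssaaCcEe=8 ssaaCcee=4 ssaaccEE=2 ssaaccEe=4 ssaaccee=2
ssaaCCEE hits 2/256; gcd=2; 2÷2/256÷2 = 1/128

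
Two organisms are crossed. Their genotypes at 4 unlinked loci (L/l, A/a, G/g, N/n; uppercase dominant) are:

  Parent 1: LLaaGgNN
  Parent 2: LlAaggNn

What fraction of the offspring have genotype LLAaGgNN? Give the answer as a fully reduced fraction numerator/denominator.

LLaaGgNN gametes: LaGN×8, LagN×8
LlAaggNn gametes: LAgN×2, LAgn×2, LagN×2, Lagn×2, lAgN×2, lAgn×2, lagN×2, lagn×2
LLaaGgNN×LlAaggNn grid (16·16=256): LLAaGgNN=16 LLAaGgNn=16 LLAaggNN=16 LLAaggNn=16 LLaaGgNN=16 LLaaGgNn=16 LLaaggNN=16 LLaaggNn=16 LlAaGgNN=16 LlAaGgNn=16 LlAaggNN=16 LlAaggNn=16 LlaaGgNN=16 LlaaGgNn=16 LlaaggNN=16 LlaaggNn=16
LLAaGgNN hits 16/256; gcd=16; 16÷16/256÷16 = 1/16

P(LLAaGgNN) = 1/16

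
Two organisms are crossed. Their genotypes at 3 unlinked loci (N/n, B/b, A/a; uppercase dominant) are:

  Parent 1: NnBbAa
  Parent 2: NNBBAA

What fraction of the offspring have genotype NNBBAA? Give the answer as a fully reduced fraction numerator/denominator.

P(NNBBAA) = 1/8

NnBbAa gametes: NBA×1, NBa×1, NbA×1, Nba×1, nBA×1, nBa×1, nbA×1, nba×1
NNBBAA gametes: NBA×8
NnBbAa×NNBBAA grid (8·8=64): NNBBAA=8 NNBBAa=8 NNBbAA=8 NNBbAa=8 NnBBAA=8 NnBBAa=8 NnBbAA=8 NnBbAa=8
NNBBAA hits 8/64; gcd=8; 8÷8/64÷8 = 1/8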